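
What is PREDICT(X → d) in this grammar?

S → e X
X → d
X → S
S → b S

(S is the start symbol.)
PREDICT(X → d) = (FIRST(RHS) \ {ε}) ∪ (FOLLOW(X) if ε ∈ FIRST(RHS), i.e. RHS ⇒* ε)
FIRST(d) = { 'd' }
ε ∉ FIRST(d), so FOLLOW(X) is not added.
PREDICT(X → d) = { 'd' }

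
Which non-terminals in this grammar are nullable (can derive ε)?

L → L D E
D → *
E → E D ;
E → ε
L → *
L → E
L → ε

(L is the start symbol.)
{ 'E', 'L' }

ε-productions: E → ε, L → ε
So E, L are immediately nullable.
No further non-terminal can be added: every production for the remaining non-terminals contains a terminal or a non-nullable non-terminal.
Nullable = { 'E', 'L' }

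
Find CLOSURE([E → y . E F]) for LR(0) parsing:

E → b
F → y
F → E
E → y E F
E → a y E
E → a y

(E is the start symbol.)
{ [E → . a y E], [E → . a y], [E → . b], [E → . y E F], [E → y . E F] }

To compute CLOSURE, for each item [A → α.Bβ] where B is a non-terminal, add [B → .γ] for all productions B → γ; repeat for the newly added items until nothing changes.

Start with: [E → y . E F]
  [E → y . E F] has the dot before E: add [E → . b], [E → . y E F], [E → . a y E], [E → . a y]
No further items can be added.

CLOSURE = { [E → . a y E], [E → . a y], [E → . b], [E → . y E F], [E → y . E F] }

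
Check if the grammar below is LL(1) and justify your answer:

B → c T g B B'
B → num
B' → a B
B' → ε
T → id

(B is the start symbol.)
No. Predict set conflict for B': { 'a' }

A grammar is LL(1) if for each non-terminal N with multiple productions, the predict sets of those productions are pairwise disjoint, where PREDICT(N → α) = (FIRST(α) \ {ε}) ∪ (FOLLOW(N) if α ⇒* ε).

Relevant sets:
  FOLLOW(B') = { $, 'a' }

For B:
  PREDICT(B → c T g B B') = { 'c' }
  PREDICT(B → num) = { 'num' }
For B':
  PREDICT(B' → a B) = { 'a' }
  PREDICT(B' → ε) = { $, 'a' }
T has a single production, so nothing to check there.

Conflict found: Predict set conflict for B': { 'a' }
The grammar is NOT LL(1).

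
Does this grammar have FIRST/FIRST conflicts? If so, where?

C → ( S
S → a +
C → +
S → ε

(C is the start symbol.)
Productions for C:
  C → ( S: FIRST = { '(' }
  C → +: FIRST = { '+' }
Productions for S:
  S → a +: FIRST = { 'a' }
  S → ε: FIRST = { ε }

All alternatives of each non-terminal have pairwise disjoint FIRST sets.

Answer: No FIRST/FIRST conflicts.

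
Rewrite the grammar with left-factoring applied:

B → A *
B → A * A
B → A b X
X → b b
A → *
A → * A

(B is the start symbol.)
Left-factoring transforms A → αβ₁ | αβ₂ into A → αA' and A' → β₁ | β₂
(α is the longest common prefix among the alternatives). Repeat until
no nonterminal has two alternatives with a common prefix.

Round 1: B has alternatives sharing prefix 'A'. Introduce B': B → A B'
  Add: B' → *
  Add: B' → * A
  Add: B' → b X

Round 2: B' has alternatives sharing prefix '*'. Introduce B'': B' → * B''
  Add: B'' → ε
  Add: B'' → A

Round 3: A has alternatives sharing prefix '*'. Introduce A': A → * A'
  Add: A' → ε
  Add: A' → A

No remaining common prefixes — done.

Resulting grammar:
B → A B'
B' → * B''
B'' → ε
B'' → A
B' → b X
X → b b
A → * A'
A' → ε
A' → A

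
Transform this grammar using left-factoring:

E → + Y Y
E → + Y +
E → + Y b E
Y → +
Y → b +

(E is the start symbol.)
E → + Y E'
E' → Y
E' → +
E' → b E
Y → +
Y → b +

Left-factoring transforms A → αβ₁ | αβ₂ into A → αA' and A' → β₁ | β₂
(α is the longest common prefix among the alternatives). Repeat until
no nonterminal has two alternatives with a common prefix.

Round 1: E has alternatives sharing prefix '+ Y'. Introduce E': E → + Y E'
  Add: E' → Y
  Add: E' → +
  Add: E' → b E

No remaining common prefixes — done.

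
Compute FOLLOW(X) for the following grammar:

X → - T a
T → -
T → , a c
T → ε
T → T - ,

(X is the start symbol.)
To compute FOLLOW(X), find every occurrence of X on a right-hand side N → α X β: add FIRST(β) \ {ε}, and if β is empty or nullable also add FOLLOW(N). Iterate to a fixed point.

X is the start symbol, so $ ∈ FOLLOW(X).
X does not occur on any right-hand side.

Taking the union: FOLLOW(X) = { $ }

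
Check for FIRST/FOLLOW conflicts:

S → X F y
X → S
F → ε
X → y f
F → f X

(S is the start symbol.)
Nullable non-terminals: F.

F: nullable alternative(s) F → ε; FOLLOW(F) = { 'y' }
  F → ε: FIRST \ {ε} = { } — this is the only nullable alternative, skip
  F → f X: FIRST \ {ε} = { 'f' } — disjoint from FOLLOW(F)

S, X have no nullable alternative, so no FIRST/FOLLOW check is needed there.

No FIRST/FOLLOW conflicts found.

Answer: No FIRST/FOLLOW conflicts.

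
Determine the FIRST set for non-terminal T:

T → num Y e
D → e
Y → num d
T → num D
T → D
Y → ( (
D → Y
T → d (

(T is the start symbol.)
{ '(', 'd', 'e', 'num' }

To compute FIRST(T), examine every production with T on the left-hand side, reading each right-hand side left to right until a non-nullable symbol is reached.

FIRST sets of the other non-terminals involved (by the same procedure, iterated to a fixed point):
  FIRST(D) = { '(', 'e', 'num' }

From T → num Y e:
  - num is a terminal: add 'num' and stop
From T → num D:
  - num is a terminal: add 'num' and stop
From T → D:
  - D is a non-terminal: add FIRST(D) \ {ε} = { '(', 'e', 'num' }
    D is not nullable, so stop
From T → d (:
  - d is a terminal: add 'd' and stop

Collecting: FIRST(T) = { '(', 'd', 'e', 'num' }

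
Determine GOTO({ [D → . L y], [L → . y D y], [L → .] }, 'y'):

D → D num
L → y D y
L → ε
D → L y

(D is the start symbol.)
{ [D → . D num], [D → . L y], [L → . y D y], [L → .], [L → y . D y] }

GOTO(I, 'y') = CLOSURE({ [A → αX.β] : [A → α.Xβ] ∈ I, X = 'y' })

Items with dot before 'y', with the dot advanced:
  [L → . y D y] → [L → y . D y]
Closure of the advanced items:
  [L → y . D y] has the dot before D: add [D → . D num], [D → . L y]
  [D → . L y] has the dot before L: add [L → . y D y], [L → .]

GOTO = { [D → . D num], [D → . L y], [L → . y D y], [L → .], [L → y . D y] }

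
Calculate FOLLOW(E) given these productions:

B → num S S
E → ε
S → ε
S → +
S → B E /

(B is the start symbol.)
To compute FOLLOW(E), find every occurrence of E on a right-hand side N → α E β: add FIRST(β) \ {ε}, and if β is empty or nullable also add FOLLOW(N). Iterate to a fixed point.

In S → B E /: E is followed by '/', add FIRST('/') \ {ε} = { '/' }

Taking the union: FOLLOW(E) = { '/' }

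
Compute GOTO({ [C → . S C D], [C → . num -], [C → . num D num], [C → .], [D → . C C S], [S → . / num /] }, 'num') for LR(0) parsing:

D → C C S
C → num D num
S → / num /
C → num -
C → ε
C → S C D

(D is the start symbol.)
GOTO(I, 'num') = CLOSURE({ [A → αX.β] : [A → α.Xβ] ∈ I, X = 'num' })

Items with dot before 'num', with the dot advanced:
  [C → . num -] → [C → num . -]
  [C → . num D num] → [C → num . D num]
Closure of the advanced items:
  [C → num . D num] has the dot before D: add [D → . C C S]
  [D → . C C S] has the dot before C: add [C → . num D num], [C → . num -], [C → .], [C → . S C D]
  [C → . S C D] has the dot before S: add [S → . / num /]

GOTO = { [C → . S C D], [C → . num -], [C → . num D num], [C → .], [C → num . -], [C → num . D num], [D → . C C S], [S → . / num /] }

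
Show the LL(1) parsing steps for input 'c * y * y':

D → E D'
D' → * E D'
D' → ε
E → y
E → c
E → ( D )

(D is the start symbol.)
LL(1) parsing maintains a stack (initially the start symbol over $) and the input. At each step: if the stack top is a terminal, match it against the current input token; if it is a non-terminal N, replace it with the RHS of M[N, lookahead] (the unique production whose predict set contains the lookahead).

Stack is shown with the top on the left.

Stack     Input        Action
-----------------------------
D $       c * y * y $  output D → E D'
E D' $    c * y * y $  output E → c
c D' $    c * y * y $  match 'c'
D' $      * y * y $    output D' → * E D'
* E D' $  * y * y $    match '*'
E D' $    y * y $      output E → y
y D' $    y * y $      match 'y'
D' $      * y $        output D' → * E D'
* E D' $  * y $        match '*'
E D' $    y $          output E → y
y D' $    y $          match 'y'
D' $      $            output D' → ε
$         $            accept

The string is accepted.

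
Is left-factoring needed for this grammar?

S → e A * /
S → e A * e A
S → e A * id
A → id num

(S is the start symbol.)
Yes, S has productions with common prefix 'e A *'

Left-factoring is needed when two productions for the same non-terminal
share a common prefix on the right-hand side.

Productions for S:
  S → e A * /
  S → e A * e A
  S → e A * id

Found common prefix 'e A *' in productions for S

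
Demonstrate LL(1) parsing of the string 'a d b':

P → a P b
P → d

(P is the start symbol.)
LL(1) parsing maintains a stack (initially the start symbol over $) and the input. At each step: if the stack top is a terminal, match it against the current input token; if it is a non-terminal N, replace it with the RHS of M[N, lookahead] (the unique production whose predict set contains the lookahead).

Stack is shown with the top on the left.

Stack    Input    Action
------------------------
P $      a d b $  output P → a P b
a P b $  a d b $  match 'a'
P b $    d b $    output P → d
d b $    d b $    match 'd'
b $      b $      match 'b'
$        $        accept

The string is accepted.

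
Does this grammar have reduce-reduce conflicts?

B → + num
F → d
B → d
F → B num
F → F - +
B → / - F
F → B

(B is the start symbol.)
A reduce-reduce conflict occurs when an LR(0) state has two complete items [A → α .] and [B → β .] — both call for a reduction, and with no lookahead the parser cannot choose between them.

Augment with B' → B and build the canonical LR(0) collection (I0 = CLOSURE({[B' → . B]}), then GOTO on every symbol after a dot until no new states appear). It has 13 states:
  I0: { [B → . + num], [B → . / - F], [B → . d], [B' → . B] }  — shift
  I1: { [B → + . num] }  — shift
  I2: { [B → / . - F] }  — shift
  I3: { [B' → B .] }  — accept
  I4: { [B → d .] }  — reduce
  I5: { [B → . + num], [B → . / - F], [B → . d], [B → / - . F], [F → . B num], [F → . B], [F → . F - +], [F → . d] }  — shift
  I6: { [F → B . num], [F → B .] }  — shift, reduce
  I7: { [B → / - F .], [F → F . - +] }  — shift, reduce
  I8: { [B → d .], [F → d .] }  — 2 reduces
  I9: { [F → F - . +] }  — shift
  I10: { [F → F - + .] }  — reduce
  I11: { [F → B num .] }  — reduce
  I12: { [B → + num .] }  — reduce

I8 contains complete items [B → d .], [F → d .] — reduce-reduce conflict.

Answer: Yes — I8: [B → d .] vs [F → d .]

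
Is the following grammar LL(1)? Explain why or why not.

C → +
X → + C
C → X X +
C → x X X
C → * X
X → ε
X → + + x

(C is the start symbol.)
A grammar is LL(1) if for each non-terminal N with multiple productions, the predict sets of those productions are pairwise disjoint, where PREDICT(N → α) = (FIRST(α) \ {ε}) ∪ (FOLLOW(N) if α ⇒* ε).

Relevant sets:
  FIRST(X) = { '+', ε }
  FOLLOW(X) = { $, '+' }

For C:
  PREDICT(C → '+') = { '+' }
  PREDICT(C → X X '+') = { '+' }
  PREDICT(C → x X X) = { 'x' }
  PREDICT(C → '*' X) = { '*' }
For X:
  PREDICT(X → '+' C) = { '+' }
  PREDICT(X → ε) = { $, '+' }
  PREDICT(X → '+' '+' x) = { '+' }

Conflict found: Predict set conflict for C: { '+' }
The grammar is NOT LL(1).

Answer: No. Predict set conflict for C: { '+' }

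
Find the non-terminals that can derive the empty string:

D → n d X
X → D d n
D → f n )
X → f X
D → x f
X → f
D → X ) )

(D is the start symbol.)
None

A non-terminal is nullable if it can derive ε (the empty string): either it has an ε-production, or it has a production whose right-hand side consists entirely of nullable non-terminals.

There are no ε-productions, so no non-terminal can derive ε.
No non-terminals are nullable.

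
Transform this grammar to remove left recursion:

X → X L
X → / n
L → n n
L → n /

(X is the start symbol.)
X → / n X'
X' → L X'
X' → ε
L → n n
L → n /

X is directly left-recursive. The standard transformation for
  A → A α₁ | ... | A α_m | β₁ | ... | β_n
is
  A  → β₁ A' | ... | β_n A'
  A' → α₁ A' | ... | α_m A' | ε

X → / n becomes X → / n X'
X → X L becomes X' → L X'
Add X' → ε

Productions for other non-terminals are unchanged:
  L → n n
  L → n /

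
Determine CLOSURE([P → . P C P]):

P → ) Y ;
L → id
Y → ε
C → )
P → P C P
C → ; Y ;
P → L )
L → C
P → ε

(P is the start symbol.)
{ [C → . )], [C → . ; Y ;], [L → . C], [L → . id], [P → . ) Y ;], [P → . L )], [P → . P C P], [P → .] }

To compute CLOSURE, for each item [A → α.Bβ] where B is a non-terminal, add [B → .γ] for all productions B → γ; repeat for the newly added items until nothing changes.

Start with: [P → . P C P]
  [P → . P C P] has the dot before P: add [P → . ) Y ;], [P → . L )], [P → .]
  [P → . L )] has the dot before L: add [L → . id], [L → . C]
  [L → . C] has the dot before C: add [C → . )], [C → . ; Y ;]
No further items can be added.

CLOSURE = { [C → . )], [C → . ; Y ;], [L → . C], [L → . id], [P → . ) Y ;], [P → . L )], [P → . P C P], [P → .] }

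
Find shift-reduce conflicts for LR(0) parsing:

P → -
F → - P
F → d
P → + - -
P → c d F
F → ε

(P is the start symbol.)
A shift-reduce conflict occurs when an LR(0) state has both:
  - a complete (reduce) item [A → α .] (dot at the end), and
  - a shift item [B → β . c γ] (dot before a terminal).

Augment with P' → P and build the canonical LR(0) collection (I0 = CLOSURE({[P' → . P]}), then GOTO on every symbol after a dot until no new states appear). It has 12 states:
  I0: { [P → . + - -], [P → . -], [P → . c d F], [P' → . P] }  — shift
  I1: { [P → + . - -] }  — shift
  I2: { [P → - .] }  — reduce
  I3: { [P' → P .] }  — accept
  I4: { [P → c . d F] }  — shift
  I5: { [F → . - P], [F → . d], [F → .], [P → c d . F] }  — shift, reduce
  I6: { [F → - . P], [P → . + - -], [P → . -], [P → . c d F] }  — shift
  I7: { [P → c d F .] }  — reduce
  I8: { [F → d .] }  — reduce
  I9: { [F → - P .] }  — reduce
  I10: { [P → + - . -] }  — shift
  I11: { [P → + - - .] }  — reduce

I5 contains reduce item [F → .] and shift items [F → . - P], [F → . d] — shift-reduce conflict.

Answer: Yes — I5: [F → .] vs [F → . - P]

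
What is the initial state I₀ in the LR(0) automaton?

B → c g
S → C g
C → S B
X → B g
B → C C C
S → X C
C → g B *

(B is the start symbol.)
First, augment the grammar with B' → B
I₀ = CLOSURE({ [B' → . B] }):
  [B' → . B] has the dot before B: add [B → . c g], [B → . C C C]
  [B → . C C C] has the dot before C: add [C → . S B], [C → . g B *]
  [C → . S B] has the dot before S: add [S → . C g], [S → . X C]
  [S → . X C] has the dot before X: add [X → . B g]
No further items can be added.

I₀ = { [B → . C C C], [B → . c g], [B' → . B], [C → . S B], [C → . g B *], [S → . C g], [S → . X C], [X → . B g] }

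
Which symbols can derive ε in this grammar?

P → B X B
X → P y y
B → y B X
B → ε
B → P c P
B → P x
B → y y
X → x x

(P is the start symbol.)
{ 'B' }

A non-terminal is nullable if it can derive ε (the empty string): either it has an ε-production, or it has a production whose right-hand side consists entirely of nullable non-terminals.

ε-productions: B → ε
So B is immediately nullable.
No further non-terminal can be added: every production for the remaining non-terminals contains a terminal or a non-nullable non-terminal.
Nullable = { 'B' }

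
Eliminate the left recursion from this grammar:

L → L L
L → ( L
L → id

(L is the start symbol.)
L is directly left-recursive. The standard transformation for
  A → A α₁ | ... | A α_m | β₁ | ... | β_n
is
  A  → β₁ A' | ... | β_n A'
  A' → α₁ A' | ... | α_m A' | ε

L → ( L becomes L → ( L L'
L → id becomes L → id L'
L → L L becomes L' → L L'
Add L' → ε

Resulting grammar:
L → ( L L'
L → id L'
L' → L L'
L' → ε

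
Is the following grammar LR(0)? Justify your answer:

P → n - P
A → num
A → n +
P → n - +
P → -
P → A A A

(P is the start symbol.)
Augment with P' → P and build the canonical LR(0) collection (I0 = CLOSURE({[P' → . P]}), then GOTO on every symbol after a dot until no new states appear). It has 13 states:
  I0: { [A → . n +], [A → . num], [P → . -], [P → . A A A], [P → . n - +], [P → . n - P], [P' → . P] }  — shift
  I1: { [P → - .] }  — reduce
  I2: { [A → . n +], [A → . num], [P → A . A A] }  — shift
  I3: { [P' → P .] }  — accept
  I4: { [A → n . +], [P → n . - +], [P → n . - P] }  — shift
  I5: { [A → num .] }  — reduce
  I6: { [A → n + .] }  — reduce
  I7: { [A → . n +], [A → . num], [P → . -], [P → . A A A], [P → . n - +], [P → . n - P], [P → n - . +], [P → n - . P] }  — shift
  I8: { [P → n - + .] }  — reduce
  I9: { [P → n - P .] }  — reduce
  I10: { [A → . n +], [A → . num], [P → A A . A] }  — shift
  I11: { [A → n . +] }  — shift
  I12: { [P → A A A .] }  — reduce

Every state is either a pure shift/goto state or contains exactly one complete item and nothing to shift — no conflicts. The grammar is LR(0).

Answer: Yes, the grammar is LR(0)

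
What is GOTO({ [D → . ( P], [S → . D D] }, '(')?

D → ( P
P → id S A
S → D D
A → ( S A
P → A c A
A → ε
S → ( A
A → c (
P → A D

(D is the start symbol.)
GOTO(I, '(') = CLOSURE({ [A → αX.β] : [A → α.Xβ] ∈ I, X = '(' })

Items with dot before '(', with the dot advanced:
  [D → . ( P] → [D → ( . P]
Closure of the advanced items:
  [D → ( . P] has the dot before P: add [P → . id S A], [P → . A c A], [P → . A D]
  [P → . A c A] has the dot before A: add [A → . ( S A], [A → .], [A → . c (]

GOTO = { [A → . ( S A], [A → . c (], [A → .], [D → ( . P], [P → . A D], [P → . A c A], [P → . id S A] }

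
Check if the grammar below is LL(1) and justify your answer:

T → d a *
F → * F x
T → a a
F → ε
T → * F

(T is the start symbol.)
Yes, the grammar is LL(1).

A grammar is LL(1) if for each non-terminal N with multiple productions, the predict sets of those productions are pairwise disjoint, where PREDICT(N → α) = (FIRST(α) \ {ε}) ∪ (FOLLOW(N) if α ⇒* ε).

Relevant sets:
  FOLLOW(F) = { $, 'x' }

For T:
  PREDICT(T → d a '*') = { 'd' }
  PREDICT(T → a a) = { 'a' }
  PREDICT(T → '*' F) = { '*' }
For F:
  PREDICT(F → '*' F x) = { '*' }
  PREDICT(F → ε) = { $, 'x' }

All predict sets are disjoint. The grammar IS LL(1).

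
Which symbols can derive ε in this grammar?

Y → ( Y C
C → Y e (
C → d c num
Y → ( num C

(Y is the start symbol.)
None

A non-terminal is nullable if it can derive ε (the empty string): either it has an ε-production, or it has a production whose right-hand side consists entirely of nullable non-terminals.

There are no ε-productions, so no non-terminal can derive ε.
No non-terminals are nullable.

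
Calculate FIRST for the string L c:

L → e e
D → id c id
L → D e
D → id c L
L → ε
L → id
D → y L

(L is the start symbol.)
{ 'c', 'e', 'id', 'y' }

FIRST sets of the non-terminals involved (from the grammar, by fixed-point iteration):
  FIRST(L) = { 'e', 'id', 'y', ε }

To compute FIRST(L c), process the symbols left to right:
Symbol L is a non-terminal. Add FIRST(L) \ {ε} = { 'e', 'id', 'y' }
L is nullable (ε ∈ FIRST(L)), continue to the next symbol.
Symbol c is a terminal. Add 'c' and stop.
FIRST(L c) = { 'c', 'e', 'id', 'y' }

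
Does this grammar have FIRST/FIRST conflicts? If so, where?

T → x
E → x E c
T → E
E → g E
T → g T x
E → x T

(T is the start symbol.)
A FIRST/FIRST conflict occurs when two productions N → α and N → β for the same non-terminal have FIRST(α) ∩ FIRST(β) ≠ ∅ (with ε ∈ FIRST of a nullable right-hand side, so two nullable alternatives also conflict).

FIRST sets of the non-terminals at (or reachable through a nullable prefix from) the front of some alternative:
  FIRST(E) = { 'g', 'x' }

Productions for T:
  T → x: FIRST = { 'x' }
  T → E: FIRST = { 'g', 'x' }
  T → g T x: FIRST = { 'g' }
Productions for E:
  E → x E c: FIRST = { 'x' }
  E → g E: FIRST = { 'g' }
  E → x T: FIRST = { 'x' }

Conflict for T: T → x and T → E
  Overlap: { 'x' }
Conflict for T: T → E and T → g T x
  Overlap: { 'g' }
Conflict for E: E → x E c and E → x T
  Overlap: { 'x' }

Answer: Yes. T → x / T → E on { 'x' }; T → E / T → g T x on { 'g' }; E → x E c / E → x T on { 'x' }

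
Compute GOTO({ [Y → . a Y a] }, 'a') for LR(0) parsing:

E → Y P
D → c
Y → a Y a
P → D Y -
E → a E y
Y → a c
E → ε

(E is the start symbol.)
{ [Y → . a Y a], [Y → . a c], [Y → a . Y a] }

GOTO(I, 'a') = CLOSURE({ [A → αX.β] : [A → α.Xβ] ∈ I, X = 'a' })

Items with dot before 'a', with the dot advanced:
  [Y → . a Y a] → [Y → a . Y a]
Closure of the advanced items:
  [Y → a . Y a] has the dot before Y: add [Y → . a Y a], [Y → . a c]

GOTO = { [Y → . a Y a], [Y → . a c], [Y → a . Y a] }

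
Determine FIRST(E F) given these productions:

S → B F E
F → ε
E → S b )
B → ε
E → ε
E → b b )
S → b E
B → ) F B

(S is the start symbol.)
FIRST sets of the non-terminals involved (from the grammar, by fixed-point iteration):
  FIRST(E) = { ')', 'b', ε }
  FIRST(F) = { ε }

To compute FIRST(E F), process the symbols left to right:
Symbol E is a non-terminal. Add FIRST(E) \ {ε} = { ')', 'b' }
E is nullable (ε ∈ FIRST(E)), continue to the next symbol.
Symbol F is a non-terminal. Add FIRST(F) \ {ε} = { }
F is nullable (ε ∈ FIRST(F)), continue to the next symbol.
All symbols are nullable, so ε is in the result.
FIRST(E F) = { ')', 'b', ε }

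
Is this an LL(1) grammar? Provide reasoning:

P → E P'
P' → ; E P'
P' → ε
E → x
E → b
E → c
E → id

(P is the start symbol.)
Yes, the grammar is LL(1).

A grammar is LL(1) if for each non-terminal N with multiple productions, the predict sets of those productions are pairwise disjoint, where PREDICT(N → α) = (FIRST(α) \ {ε}) ∪ (FOLLOW(N) if α ⇒* ε).

Relevant sets:
  FOLLOW(P') = { $ }

For P':
  PREDICT(P' → ';' E P') = { ';' }
  PREDICT(P' → ε) = { $ }
For E:
  PREDICT(E → x) = { 'x' }
  PREDICT(E → b) = { 'b' }
  PREDICT(E → c) = { 'c' }
  PREDICT(E → id) = { 'id' }
P has a single production, so nothing to check there.

All predict sets are disjoint. The grammar IS LL(1).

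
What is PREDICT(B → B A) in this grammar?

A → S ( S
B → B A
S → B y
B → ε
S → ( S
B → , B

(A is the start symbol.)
PREDICT(B → B A) = (FIRST(RHS) \ {ε}) ∪ (FOLLOW(B) if ε ∈ FIRST(RHS), i.e. RHS ⇒* ε)
FIRST(B) = { '(', ',', 'y', ε }
FIRST(A) = { '(', ',', 'y' }
FIRST(B A) = { '(', ',', 'y' }
ε ∉ FIRST(B A), so FOLLOW(B) is not added.
PREDICT(B → B A) = { '(', ',', 'y' }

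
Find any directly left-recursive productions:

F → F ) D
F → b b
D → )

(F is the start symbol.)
F → F ) D: LEFT RECURSIVE (starts with F)
F → b b: starts with b
D → ): starts with ')'

The grammar has direct left recursion on: F.

Answer: Yes, F is left-recursive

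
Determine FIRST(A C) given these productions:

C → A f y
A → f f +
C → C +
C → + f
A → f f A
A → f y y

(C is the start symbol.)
FIRST sets of the non-terminals involved (from the grammar, by fixed-point iteration):
  FIRST(A) = { 'f' }

To compute FIRST(A C), process the symbols left to right:
Symbol A is a non-terminal. Add FIRST(A) \ {ε} = { 'f' }
A is not nullable (ε ∉ FIRST(A)), so stop here.
FIRST(A C) = { 'f' }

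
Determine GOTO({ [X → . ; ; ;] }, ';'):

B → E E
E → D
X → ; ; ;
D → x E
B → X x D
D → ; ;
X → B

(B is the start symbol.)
{ [X → ; . ; ;] }

GOTO(I, ';') = CLOSURE({ [A → αX.β] : [A → α.Xβ] ∈ I, X = ';' })

Items with dot before ';', with the dot advanced:
  [X → . ; ; ;] → [X → ; . ; ;]
Closure adds nothing (no advanced item has the dot before a non-terminal).

GOTO = { [X → ; . ; ;] }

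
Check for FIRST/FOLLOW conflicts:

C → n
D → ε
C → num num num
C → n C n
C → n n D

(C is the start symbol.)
Nullable non-terminals: D.
D has a nullable alternative but only one production, so nothing to check.

C has no nullable alternative, so no FIRST/FOLLOW check is needed there.

No FIRST/FOLLOW conflicts found.

Answer: No FIRST/FOLLOW conflicts.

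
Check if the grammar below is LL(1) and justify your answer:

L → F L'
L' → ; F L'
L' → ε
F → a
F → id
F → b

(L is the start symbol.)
Yes, the grammar is LL(1).

Relevant sets:
  FOLLOW(L') = { $ }

For L':
  PREDICT(L' → ';' F L') = { ';' }
  PREDICT(L' → ε) = { $ }
For F:
  PREDICT(F → a) = { 'a' }
  PREDICT(F → id) = { 'id' }
  PREDICT(F → b) = { 'b' }
L has a single production, so nothing to check there.

All predict sets are disjoint. The grammar IS LL(1).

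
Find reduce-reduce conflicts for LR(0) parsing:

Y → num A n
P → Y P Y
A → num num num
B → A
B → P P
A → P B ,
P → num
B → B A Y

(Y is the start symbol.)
Yes — I8: [A → num num num .] vs [P → num .]

Augment with Y' → Y and build the canonical LR(0) collection (I0 = CLOSURE({[Y' → . Y]}), then GOTO on every symbol after a dot until no new states appear). It has 20 states:
  I0: { [Y → . num A n], [Y' → . Y] }  — shift
  I1: { [Y' → Y .] }  — accept
  I2: { [A → . P B ,], [A → . num num num], [P → . Y P Y], [P → . num], [Y → . num A n], [Y → num . A n] }  — shift
  I3: { [Y → num A . n] }  — shift
  I4: { [A → . P B ,], [A → . num num num], [A → P . B ,], [B → . A], [B → . B A Y], [B → . P P], [P → . Y P Y], [P → . num], [Y → . num A n] }  — shift
  I5: { [P → . Y P Y], [P → . num], [P → Y . P Y], [Y → . num A n] }  — shift
  I6: { [A → . P B ,], [A → . num num num], [A → num . num num], [P → . Y P Y], [P → . num], [P → num .], [Y → . num A n], [Y → num . A n] }  — shift, reduce
  I7: { [A → . P B ,], [A → . num num num], [A → num . num num], [A → num num . num], [P → . Y P Y], [P → . num], [P → num .], [Y → . num A n], [Y → num . A n] }  — shift, reduce
  I8: { [A → . P B ,], [A → . num num num], [A → num . num num], [A → num num . num], [A → num num num .], [P → . Y P Y], [P → . num], [P → num .], [Y → . num A n], [Y → num . A n] }  — shift, 2 reduces
  I9: { [P → Y P . Y], [Y → . num A n] }  — shift
  I10: { [A → . P B ,], [A → . num num num], [P → . Y P Y], [P → . num], [P → num .], [Y → . num A n], [Y → num . A n] }  — shift, reduce
  I11: { [P → Y P Y .] }  — reduce
  I12: { [B → A .] }  — reduce
  I13: { [A → . P B ,], [A → . num num num], [A → P B . ,], [B → B . A Y], [P → . Y P Y], [P → . num], [Y → . num A n] }  — shift
  I14: { [A → . P B ,], [A → . num num num], [A → P . B ,], [B → . A], [B → . B A Y], [B → . P P], [B → P . P], [P → . Y P Y], [P → . num], [Y → . num A n] }  — shift
  I15: { [A → . P B ,], [A → . num num num], [A → P . B ,], [B → . A], [B → . B A Y], [B → . P P], [B → P . P], [B → P P .], [P → . Y P Y], [P → . num], [Y → . num A n] }  — shift, reduce
  I16: { [A → P B , .] }  — reduce
  I17: { [B → B A . Y], [Y → . num A n] }  — shift
  I18: { [B → B A Y .] }  — reduce
  I19: { [Y → num A n .] }  — reduce

I8 contains complete items [A → num num num .], [P → num .] — reduce-reduce conflict.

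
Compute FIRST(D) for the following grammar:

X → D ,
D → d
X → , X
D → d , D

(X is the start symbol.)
From D → d:
  - d is a terminal: add 'd' and stop
From D → d , D:
  - d is a terminal: add 'd' and stop

Collecting: FIRST(D) = { 'd' }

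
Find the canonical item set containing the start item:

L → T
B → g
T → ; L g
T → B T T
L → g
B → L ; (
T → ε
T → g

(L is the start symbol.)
{ [B → . L ; (], [B → . g], [L → . T], [L → . g], [L' → . L], [T → . ; L g], [T → . B T T], [T → . g], [T → .] }

First, augment the grammar with L' → L
I₀ = CLOSURE({ [L' → . L] }):
  [L' → . L] has the dot before L: add [L → . T], [L → . g]
  [L → . T] has the dot before T: add [T → . ; L g], [T → . B T T], [T → .], [T → . g]
  [T → . B T T] has the dot before B: add [B → . g], [B → . L ; (]
No further items can be added.

I₀ = { [B → . L ; (], [B → . g], [L → . T], [L → . g], [L' → . L], [T → . ; L g], [T → . B T T], [T → . g], [T → .] }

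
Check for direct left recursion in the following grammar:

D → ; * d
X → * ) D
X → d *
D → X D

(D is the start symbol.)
No direct left recursion

Direct left recursion occurs when N → N α for some non-terminal N (the right-hand side begins with the left-hand side itself).

D → ; * d: starts with ';'
X → * ) D: starts with '*'
X → d *: starts with d
D → X D: starts with X

No direct left recursion found.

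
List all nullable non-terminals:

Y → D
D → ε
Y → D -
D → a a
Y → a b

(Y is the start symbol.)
A non-terminal is nullable if it can derive ε (the empty string): either it has an ε-production, or it has a production whose right-hand side consists entirely of nullable non-terminals.

ε-productions: D → ε
So D is immediately nullable.
Y → D: every symbol on the right is nullable, so Y is nullable too.
Every non-terminal is now nullable.
Nullable = { 'D', 'Y' }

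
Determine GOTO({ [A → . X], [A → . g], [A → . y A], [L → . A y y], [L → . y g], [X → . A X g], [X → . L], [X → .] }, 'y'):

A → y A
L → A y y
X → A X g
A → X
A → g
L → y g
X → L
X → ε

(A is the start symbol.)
{ [A → . X], [A → . g], [A → . y A], [A → y . A], [L → . A y y], [L → . y g], [L → y . g], [X → . A X g], [X → . L], [X → .] }

GOTO(I, 'y') = CLOSURE({ [A → αX.β] : [A → α.Xβ] ∈ I, X = 'y' })

Items with dot before 'y', with the dot advanced:
  [A → . y A] → [A → y . A]
  [L → . y g] → [L → y . g]
Closure of the advanced items:
  [A → y . A] has the dot before A: add [A → . y A], [A → . X], [A → . g]
  [A → . X] has the dot before X: add [X → . A X g], [X → . L], [X → .]
  [X → . L] has the dot before L: add [L → . A y y], [L → . y g]

GOTO = { [A → . X], [A → . g], [A → . y A], [A → y . A], [L → . A y y], [L → . y g], [L → y . g], [X → . A X g], [X → . L], [X → .] }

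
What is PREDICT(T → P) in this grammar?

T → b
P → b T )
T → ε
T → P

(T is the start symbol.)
{ 'b' }

PREDICT(T → P) = (FIRST(RHS) \ {ε}) ∪ (FOLLOW(T) if ε ∈ FIRST(RHS), i.e. RHS ⇒* ε)
FIRST(P) = { 'b' }
FIRST(P) = { 'b' }
ε ∉ FIRST(P), so FOLLOW(T) is not added.
PREDICT(T → P) = { 'b' }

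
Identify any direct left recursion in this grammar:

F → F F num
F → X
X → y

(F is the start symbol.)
F → F F num: LEFT RECURSIVE (starts with F)
F → X: starts with X
X → y: starts with y

The grammar has direct left recursion on: F.

Answer: Yes, F is left-recursive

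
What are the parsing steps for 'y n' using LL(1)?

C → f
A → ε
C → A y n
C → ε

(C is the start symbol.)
Stack is shown with the top on the left.

Stack    Input  Action
----------------------
C $      y n $  output C → A y n
A y n $  y n $  output A → ε
y n $    y n $  match 'y'
n $      n $    match 'n'
$        $      accept

The string is accepted.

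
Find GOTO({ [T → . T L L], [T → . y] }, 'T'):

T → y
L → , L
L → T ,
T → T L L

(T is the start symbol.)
GOTO(I, 'T') = CLOSURE({ [A → αX.β] : [A → α.Xβ] ∈ I, X = 'T' })

Items with dot before 'T', with the dot advanced:
  [T → . T L L] → [T → T . L L]
Closure of the advanced items:
  [T → T . L L] has the dot before L: add [L → . , L], [L → . T ,]
  [L → . T ,] has the dot before T: add [T → . y], [T → . T L L]

GOTO = { [L → . , L], [L → . T ,], [T → . T L L], [T → . y], [T → T . L L] }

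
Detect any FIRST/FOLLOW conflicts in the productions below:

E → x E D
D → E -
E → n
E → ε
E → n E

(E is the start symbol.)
A FIRST/FOLLOW conflict occurs when a non-terminal N has a nullable alternative N → β (β ⇒* ε) and another alternative N → α with FIRST(α) ∩ FOLLOW(N) ≠ ∅: on such a lookahead the parser cannot decide between expanding α and letting N vanish via β.

Nullable non-terminals: E.

E: nullable alternative(s) E → ε; FOLLOW(E) = { $, '-', 'n', 'x' }
  E → x E D: FIRST \ {ε} = { 'x' } — overlaps FOLLOW(E) on { 'x' }: CONFLICT
  E → n: FIRST \ {ε} = { 'n' } — overlaps FOLLOW(E) on { 'n' }: CONFLICT
  E → ε: FIRST \ {ε} = { } — this is the only nullable alternative, skip
  E → n E: FIRST \ {ε} = { 'n' } — overlaps FOLLOW(E) on { 'n' }: CONFLICT

D has no nullable alternative, so no FIRST/FOLLOW check is needed there.

So the grammar has 3 FIRST/FOLLOW conflicts (marked CONFLICT above).

Answer: Yes. E → x E D with FOLLOW(E) on { 'x' }; E → n with FOLLOW(E) on { 'n' }; E → n E with FOLLOW(E) on { 'n' }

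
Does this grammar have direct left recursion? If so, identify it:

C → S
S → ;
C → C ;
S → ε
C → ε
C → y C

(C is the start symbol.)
Direct left recursion occurs when N → N α for some non-terminal N (the right-hand side begins with the left-hand side itself).

C → S: starts with S
S → ;: starts with ';'
C → C ;: LEFT RECURSIVE (starts with C)
S → ε: starts with ε
C → ε: starts with ε
C → y C: starts with y

The grammar has direct left recursion on: C.

Answer: Yes, C is left-recursive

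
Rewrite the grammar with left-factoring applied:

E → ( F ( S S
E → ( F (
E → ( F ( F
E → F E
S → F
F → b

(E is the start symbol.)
Left-factoring transforms A → αβ₁ | αβ₂ into A → αA' and A' → β₁ | β₂
(α is the longest common prefix among the alternatives). Repeat until
no nonterminal has two alternatives with a common prefix.

Round 1: E has alternatives sharing prefix '( F ('. Introduce E': E → ( F ( E'
  Add: E' → S S
  Add: E' → ε
  Add: E' → F

No remaining common prefixes — done.

Resulting grammar:
E → ( F ( E'
E' → S S
E' → ε
E' → F
E → F E
S → F
F → b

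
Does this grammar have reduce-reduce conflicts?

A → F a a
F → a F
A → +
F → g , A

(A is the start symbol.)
No reduce-reduce conflicts

A reduce-reduce conflict occurs when an LR(0) state has two complete items [A → α .] and [B → β .] — both call for a reduction, and with no lookahead the parser cannot choose between them.

Augment with A' → A and build the canonical LR(0) collection (I0 = CLOSURE({[A' → . A]}), then GOTO on every symbol after a dot until no new states appear). It has 11 states:
  I0: { [A → . +], [A → . F a a], [A' → . A], [F → . a F], [F → . g , A] }  — shift
  I1: { [A → + .] }  — reduce
  I2: { [A' → A .] }  — accept
  I3: { [A → F . a a] }  — shift
  I4: { [F → . a F], [F → . g , A], [F → a . F] }  — shift
  I5: { [F → g . , A] }  — shift
  I6: { [A → . +], [A → . F a a], [F → . a F], [F → . g , A], [F → g , . A] }  — shift
  I7: { [F → g , A .] }  — reduce
  I8: { [F → a F .] }  — reduce
  I9: { [A → F a . a] }  — shift
  I10: { [A → F a a .] }  — reduce

No state contains more than one complete item.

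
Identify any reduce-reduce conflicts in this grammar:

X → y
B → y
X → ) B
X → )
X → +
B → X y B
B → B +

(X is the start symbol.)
Yes — I7: [B → y .] vs [X → y .]

A reduce-reduce conflict occurs when an LR(0) state has two complete items [A → α .] and [B → β .] — both call for a reduction, and with no lookahead the parser cannot choose between them.

Augment with X' → X and build the canonical LR(0) collection (I0 = CLOSURE({[X' → . X]}), then GOTO on every symbol after a dot until no new states appear). It has 11 states:
  I0: { [X → . ) B], [X → . )], [X → . +], [X → . y], [X' → . X] }  — shift
  I1: { [B → . B +], [B → . X y B], [B → . y], [X → ) . B], [X → ) .], [X → . ) B], [X → . )], [X → . +], [X → . y] }  — shift, reduce
  I2: { [X → + .] }  — reduce
  I3: { [X' → X .] }  — accept
  I4: { [X → y .] }  — reduce
  I5: { [B → B . +], [X → ) B .] }  — shift, reduce
  I6: { [B → X . y B] }  — shift
  I7: { [B → y .], [X → y .] }  — 2 reduces
  I8: { [B → . B +], [B → . X y B], [B → . y], [B → X y . B], [X → . ) B], [X → . )], [X → . +], [X → . y] }  — shift
  I9: { [B → B . +], [B → X y B .] }  — shift, reduce
  I10: { [B → B + .] }  — reduce

I7 contains complete items [B → y .], [X → y .] — reduce-reduce conflict.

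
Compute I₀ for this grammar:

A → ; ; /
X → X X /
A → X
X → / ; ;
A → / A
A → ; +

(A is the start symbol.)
{ [A → . / A], [A → . ; +], [A → . ; ; /], [A → . X], [A' → . A], [X → . / ; ;], [X → . X X /] }

First, augment the grammar with A' → A
I₀ = CLOSURE({ [A' → . A] }):
  [A' → . A] has the dot before A: add [A → . ; ; /], [A → . X], [A → . / A], [A → . ; +]
  [A → . X] has the dot before X: add [X → . X X /], [X → . / ; ;]
No further items can be added.

I₀ = { [A → . / A], [A → . ; +], [A → . ; ; /], [A → . X], [A' → . A], [X → . / ; ;], [X → . X X /] }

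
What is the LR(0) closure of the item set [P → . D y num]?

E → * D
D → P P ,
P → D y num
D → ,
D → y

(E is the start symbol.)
To compute CLOSURE, for each item [A → α.Bβ] where B is a non-terminal, add [B → .γ] for all productions B → γ; repeat for the newly added items until nothing changes.

Start with: [P → . D y num]
  [P → . D y num] has the dot before D: add [D → . P P ,], [D → . ,], [D → . y]
  [D → . P P ,] has the dot before P: all P-items already present
No further items can be added.

CLOSURE = { [D → . ,], [D → . P P ,], [D → . y], [P → . D y num] }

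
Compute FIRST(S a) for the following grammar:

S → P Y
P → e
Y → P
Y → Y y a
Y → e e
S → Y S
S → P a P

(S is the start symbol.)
FIRST sets of the non-terminals involved (from the grammar, by fixed-point iteration):
  FIRST(S) = { 'e' }

To compute FIRST(S a), process the symbols left to right:
Symbol S is a non-terminal. Add FIRST(S) \ {ε} = { 'e' }
S is not nullable (ε ∉ FIRST(S)), so stop here.
FIRST(S a) = { 'e' }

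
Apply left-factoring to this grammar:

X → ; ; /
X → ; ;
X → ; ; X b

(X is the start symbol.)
Left-factoring transforms A → αβ₁ | αβ₂ into A → αA' and A' → β₁ | β₂
(α is the longest common prefix among the alternatives). Repeat until
no nonterminal has two alternatives with a common prefix.

Round 1: X has alternatives sharing prefix '; ;'. Introduce X': X → ; ; X'
  Add: X' → /
  Add: X' → ε
  Add: X' → X b

No remaining common prefixes — done.

Resulting grammar:
X → ; ; X'
X' → /
X' → ε
X' → X b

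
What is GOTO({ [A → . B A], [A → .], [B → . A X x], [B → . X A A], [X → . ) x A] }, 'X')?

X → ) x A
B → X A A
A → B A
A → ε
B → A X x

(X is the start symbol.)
GOTO(I, 'X') = CLOSURE({ [A → αX.β] : [A → α.Xβ] ∈ I, X = 'X' })

Items with dot before 'X', with the dot advanced:
  [B → . X A A] → [B → X . A A]
Closure of the advanced items:
  [B → X . A A] has the dot before A: add [A → . B A], [A → .]
  [A → . B A] has the dot before B: add [B → . X A A], [B → . A X x]
  [B → . X A A] has the dot before X: add [X → . ) x A]

GOTO = { [A → . B A], [A → .], [B → . A X x], [B → . X A A], [B → X . A A], [X → . ) x A] }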